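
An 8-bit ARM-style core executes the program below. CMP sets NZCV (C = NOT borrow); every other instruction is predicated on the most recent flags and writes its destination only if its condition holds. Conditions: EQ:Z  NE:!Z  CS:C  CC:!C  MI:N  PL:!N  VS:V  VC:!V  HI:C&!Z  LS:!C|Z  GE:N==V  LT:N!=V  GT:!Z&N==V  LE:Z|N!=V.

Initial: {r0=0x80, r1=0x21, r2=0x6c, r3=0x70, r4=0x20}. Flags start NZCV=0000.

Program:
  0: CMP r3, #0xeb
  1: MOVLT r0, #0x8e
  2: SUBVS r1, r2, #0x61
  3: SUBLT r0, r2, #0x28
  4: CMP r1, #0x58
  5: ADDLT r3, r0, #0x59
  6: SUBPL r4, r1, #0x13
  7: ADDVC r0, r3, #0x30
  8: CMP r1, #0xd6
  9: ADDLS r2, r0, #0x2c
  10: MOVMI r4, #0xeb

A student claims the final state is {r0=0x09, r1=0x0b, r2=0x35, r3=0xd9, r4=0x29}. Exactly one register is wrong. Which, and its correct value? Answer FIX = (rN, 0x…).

FIX = (r4, 0x20)

[0] flags=1001 → (cmp)
[1] flags=1001 LT?F → skip
[2] flags=1001 VS?T → r1=0x0b
[3] flags=1001 LT?F → skip
[4] flags=1000 → (cmp)
[5] flags=1000 LT?T → r3=0xd9
[6] flags=1000 PL?F → skip
[7] flags=1000 VC?T → r0=0x09
[8] flags=0000 → (cmp)
[9] flags=0000 LS?T → r2=0x35
[10] flags=0000 MI?F → skip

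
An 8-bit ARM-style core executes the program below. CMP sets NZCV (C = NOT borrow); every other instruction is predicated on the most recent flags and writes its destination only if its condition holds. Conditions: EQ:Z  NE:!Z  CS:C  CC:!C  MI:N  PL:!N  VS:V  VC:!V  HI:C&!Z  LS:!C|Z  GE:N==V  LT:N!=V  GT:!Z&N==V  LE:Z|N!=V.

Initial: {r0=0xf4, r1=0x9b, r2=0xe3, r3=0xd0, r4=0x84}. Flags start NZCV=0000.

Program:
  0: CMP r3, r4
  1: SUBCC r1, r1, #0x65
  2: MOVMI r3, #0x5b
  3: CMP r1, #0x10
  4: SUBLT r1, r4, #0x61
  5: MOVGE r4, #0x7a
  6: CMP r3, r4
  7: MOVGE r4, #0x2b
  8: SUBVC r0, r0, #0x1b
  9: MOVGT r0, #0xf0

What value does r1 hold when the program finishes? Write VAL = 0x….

0: ✓ CMP  NZCV=0010
1: · SUBCC
2: · MOVMI
3: ✓ CMP  NZCV=1010
4: ✓ SUBLT  r1←0x23
5: · MOVGE
6: ✓ CMP  NZCV=0010
7: ✓ MOVGE  r4←0x2b
8: ✓ SUBVC  r0←0xd9
9: ✓ MOVGT  r0←0xf0

VAL = 0x23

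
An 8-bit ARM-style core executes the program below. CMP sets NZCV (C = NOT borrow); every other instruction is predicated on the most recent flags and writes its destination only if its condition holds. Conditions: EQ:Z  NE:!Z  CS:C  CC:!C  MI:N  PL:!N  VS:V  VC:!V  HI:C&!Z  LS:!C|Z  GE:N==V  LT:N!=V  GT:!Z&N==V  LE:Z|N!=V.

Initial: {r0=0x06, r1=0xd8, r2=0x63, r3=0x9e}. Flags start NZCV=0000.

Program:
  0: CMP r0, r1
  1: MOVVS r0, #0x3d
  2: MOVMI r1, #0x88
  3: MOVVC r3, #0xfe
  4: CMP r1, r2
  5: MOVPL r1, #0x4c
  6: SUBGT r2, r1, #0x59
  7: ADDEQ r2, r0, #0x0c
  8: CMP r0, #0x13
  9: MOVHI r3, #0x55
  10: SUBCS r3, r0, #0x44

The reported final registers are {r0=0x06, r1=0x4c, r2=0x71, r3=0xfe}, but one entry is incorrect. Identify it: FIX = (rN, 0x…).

FIX = (r2, 0x63)

0: ✓ CMP  NZCV=0000
1: · MOVVS
2: · MOVMI
3: ✓ MOVVC  r3←0xfe
4: ✓ CMP  NZCV=0011
5: ✓ MOVPL  r1←0x4c
6: · SUBGT
7: · ADDEQ
8: ✓ CMP  NZCV=1000
9: · MOVHI
10: · SUBCS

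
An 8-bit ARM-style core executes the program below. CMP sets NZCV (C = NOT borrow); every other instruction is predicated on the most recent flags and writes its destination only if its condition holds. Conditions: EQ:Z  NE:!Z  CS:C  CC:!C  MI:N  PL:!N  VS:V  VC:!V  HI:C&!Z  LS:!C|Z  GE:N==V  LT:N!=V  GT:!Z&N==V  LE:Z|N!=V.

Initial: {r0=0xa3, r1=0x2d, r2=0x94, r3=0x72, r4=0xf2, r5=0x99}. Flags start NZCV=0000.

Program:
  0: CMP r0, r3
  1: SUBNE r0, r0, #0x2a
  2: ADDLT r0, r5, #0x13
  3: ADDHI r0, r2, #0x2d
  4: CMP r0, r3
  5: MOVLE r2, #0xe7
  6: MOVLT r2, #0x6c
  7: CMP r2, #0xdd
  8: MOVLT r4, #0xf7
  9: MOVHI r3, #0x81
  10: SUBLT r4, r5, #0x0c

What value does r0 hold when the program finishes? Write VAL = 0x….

0: ✓ CMP  NZCV=0011
1: ✓ SUBNE  r0←0x79
2: ✓ ADDLT  r0←0xac
3: ✓ ADDHI  r0←0xc1
4: ✓ CMP  NZCV=0011
5: ✓ MOVLE  r2←0xe7
6: ✓ MOVLT  r2←0x6c
7: ✓ CMP  NZCV=1001
8: · MOVLT
9: · MOVHI
10: · SUBLT

VAL = 0xc1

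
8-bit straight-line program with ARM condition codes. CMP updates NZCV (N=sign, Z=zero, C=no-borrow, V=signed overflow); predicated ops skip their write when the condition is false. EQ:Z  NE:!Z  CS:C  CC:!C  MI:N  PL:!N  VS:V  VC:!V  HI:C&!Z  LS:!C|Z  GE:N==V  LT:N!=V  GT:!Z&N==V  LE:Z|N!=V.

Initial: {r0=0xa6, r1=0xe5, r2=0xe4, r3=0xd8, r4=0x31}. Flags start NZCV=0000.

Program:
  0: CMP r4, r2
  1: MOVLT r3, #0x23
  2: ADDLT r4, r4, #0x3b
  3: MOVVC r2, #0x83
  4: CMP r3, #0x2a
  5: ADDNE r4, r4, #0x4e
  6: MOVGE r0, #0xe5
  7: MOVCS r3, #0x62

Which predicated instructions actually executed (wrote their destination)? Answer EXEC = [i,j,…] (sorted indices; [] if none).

0: ✓ CMP  NZCV=0000
1: · MOVLT
2: · ADDLT
3: ✓ MOVVC  r2←0x83
4: ✓ CMP  NZCV=1010
5: ✓ ADDNE  r4←0x7f
6: · MOVGE
7: ✓ MOVCS  r3←0x62

EXEC = [3,5,7]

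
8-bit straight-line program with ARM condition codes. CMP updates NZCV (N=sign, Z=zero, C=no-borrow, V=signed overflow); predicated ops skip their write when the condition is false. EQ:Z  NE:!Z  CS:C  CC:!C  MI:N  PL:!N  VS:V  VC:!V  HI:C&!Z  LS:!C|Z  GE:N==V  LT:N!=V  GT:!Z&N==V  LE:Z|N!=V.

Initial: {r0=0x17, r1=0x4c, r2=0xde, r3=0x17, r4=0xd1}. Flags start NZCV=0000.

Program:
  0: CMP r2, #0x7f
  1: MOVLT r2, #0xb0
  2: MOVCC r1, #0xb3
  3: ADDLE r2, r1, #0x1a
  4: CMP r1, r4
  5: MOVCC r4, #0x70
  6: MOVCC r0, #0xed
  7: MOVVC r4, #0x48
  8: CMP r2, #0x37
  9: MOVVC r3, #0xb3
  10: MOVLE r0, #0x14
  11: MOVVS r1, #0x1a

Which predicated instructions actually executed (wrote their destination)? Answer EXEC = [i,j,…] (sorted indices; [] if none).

EXEC = [1,3,5,6,7,9]

0: ✓ CMP  NZCV=0011
1: ✓ MOVLT  r2←0xb0
2: · MOVCC
3: ✓ ADDLE  r2←0x66
4: ✓ CMP  NZCV=0000
5: ✓ MOVCC  r4←0x70
6: ✓ MOVCC  r0←0xed
7: ✓ MOVVC  r4←0x48
8: ✓ CMP  NZCV=0010
9: ✓ MOVVC  r3←0xb3
10: · MOVLE
11: · MOVVS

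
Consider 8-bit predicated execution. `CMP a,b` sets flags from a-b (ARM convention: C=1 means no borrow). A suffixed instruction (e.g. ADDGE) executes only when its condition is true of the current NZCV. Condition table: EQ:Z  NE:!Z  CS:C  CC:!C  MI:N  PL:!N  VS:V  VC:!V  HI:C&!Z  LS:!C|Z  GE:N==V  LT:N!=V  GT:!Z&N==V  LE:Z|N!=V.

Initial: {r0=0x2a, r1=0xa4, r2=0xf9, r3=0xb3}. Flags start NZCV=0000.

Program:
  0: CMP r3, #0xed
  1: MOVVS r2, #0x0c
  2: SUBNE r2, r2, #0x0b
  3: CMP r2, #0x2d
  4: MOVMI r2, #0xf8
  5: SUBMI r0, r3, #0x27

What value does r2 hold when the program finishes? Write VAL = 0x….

[0] flags=1000 → (cmp)
[1] flags=1000 VS?F → skip
[2] flags=1000 NE?T → r2=0xee
[3] flags=1010 → (cmp)
[4] flags=1010 MI?T → r2=0xf8
[5] flags=1010 MI?T → r0=0x8c

VAL = 0xf8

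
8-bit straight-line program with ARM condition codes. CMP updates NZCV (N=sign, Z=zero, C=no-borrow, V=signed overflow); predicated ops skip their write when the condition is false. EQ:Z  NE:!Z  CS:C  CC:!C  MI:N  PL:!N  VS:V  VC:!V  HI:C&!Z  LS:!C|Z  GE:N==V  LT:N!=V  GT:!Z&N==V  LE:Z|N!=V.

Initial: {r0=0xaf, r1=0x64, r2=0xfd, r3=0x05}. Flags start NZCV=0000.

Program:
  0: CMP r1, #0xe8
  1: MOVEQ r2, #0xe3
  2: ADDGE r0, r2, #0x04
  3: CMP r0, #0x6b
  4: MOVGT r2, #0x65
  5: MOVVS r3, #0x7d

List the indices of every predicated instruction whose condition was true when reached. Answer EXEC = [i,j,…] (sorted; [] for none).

EXEC = [2]

0: ✓ CMP  NZCV=0000
1: · MOVEQ
2: ✓ ADDGE  r0←0x01
3: ✓ CMP  NZCV=1000
4: · MOVGT
5: · MOVVS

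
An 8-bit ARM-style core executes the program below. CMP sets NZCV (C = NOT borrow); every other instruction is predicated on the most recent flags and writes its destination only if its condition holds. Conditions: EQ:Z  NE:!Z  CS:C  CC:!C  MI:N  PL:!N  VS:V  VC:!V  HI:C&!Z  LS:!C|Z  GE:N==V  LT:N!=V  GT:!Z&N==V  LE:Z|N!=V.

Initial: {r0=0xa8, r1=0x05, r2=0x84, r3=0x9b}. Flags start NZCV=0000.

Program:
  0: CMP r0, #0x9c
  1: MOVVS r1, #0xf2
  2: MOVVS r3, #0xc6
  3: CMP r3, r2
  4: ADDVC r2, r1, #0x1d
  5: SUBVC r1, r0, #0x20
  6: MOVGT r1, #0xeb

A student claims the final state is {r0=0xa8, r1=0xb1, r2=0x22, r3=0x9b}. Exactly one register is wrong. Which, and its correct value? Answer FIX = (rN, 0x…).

[0] flags=0010 → (cmp)
[1] flags=0010 VS?F → skip
[2] flags=0010 VS?F → skip
[3] flags=0010 → (cmp)
[4] flags=0010 VC?T → r2=0x22
[5] flags=0010 VC?T → r1=0x88
[6] flags=0010 GT?T → r1=0xeb

FIX = (r1, 0xeb)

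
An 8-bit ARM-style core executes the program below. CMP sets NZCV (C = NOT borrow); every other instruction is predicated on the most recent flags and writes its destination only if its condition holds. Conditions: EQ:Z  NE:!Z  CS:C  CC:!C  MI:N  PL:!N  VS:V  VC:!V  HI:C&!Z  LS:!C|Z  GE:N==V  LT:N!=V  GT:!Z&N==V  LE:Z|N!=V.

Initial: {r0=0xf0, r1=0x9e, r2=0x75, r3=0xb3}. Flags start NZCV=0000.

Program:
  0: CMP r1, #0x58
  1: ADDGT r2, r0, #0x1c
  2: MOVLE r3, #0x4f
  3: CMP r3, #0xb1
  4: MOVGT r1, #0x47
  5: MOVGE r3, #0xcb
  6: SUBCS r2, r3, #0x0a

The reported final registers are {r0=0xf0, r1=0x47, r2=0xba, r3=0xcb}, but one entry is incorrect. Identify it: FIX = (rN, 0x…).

FIX = (r2, 0x75)

[0] flags=0011 → (cmp)
[1] flags=0011 GT?F → skip
[2] flags=0011 LE?T → r3=0x4f
[3] flags=1001 → (cmp)
[4] flags=1001 GT?T → r1=0x47
[5] flags=1001 GE?T → r3=0xcb
[6] flags=1001 CS?F → skip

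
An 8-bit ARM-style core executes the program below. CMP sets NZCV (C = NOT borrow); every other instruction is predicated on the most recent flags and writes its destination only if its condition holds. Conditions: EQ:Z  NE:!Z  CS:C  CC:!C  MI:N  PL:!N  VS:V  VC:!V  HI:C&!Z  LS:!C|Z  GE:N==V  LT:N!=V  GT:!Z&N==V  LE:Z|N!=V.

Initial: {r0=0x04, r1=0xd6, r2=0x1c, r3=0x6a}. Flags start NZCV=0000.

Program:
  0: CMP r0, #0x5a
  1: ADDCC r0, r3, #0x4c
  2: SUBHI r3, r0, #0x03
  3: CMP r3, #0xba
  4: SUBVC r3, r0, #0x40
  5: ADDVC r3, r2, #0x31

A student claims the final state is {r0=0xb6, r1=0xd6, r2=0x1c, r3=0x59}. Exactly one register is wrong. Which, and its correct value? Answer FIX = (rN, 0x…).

FIX = (r3, 0x6a)

0: ✓ CMP  NZCV=1000
1: ✓ ADDCC  r0←0xb6
2: · SUBHI
3: ✓ CMP  NZCV=1001
4: · SUBVC
5: · ADDVC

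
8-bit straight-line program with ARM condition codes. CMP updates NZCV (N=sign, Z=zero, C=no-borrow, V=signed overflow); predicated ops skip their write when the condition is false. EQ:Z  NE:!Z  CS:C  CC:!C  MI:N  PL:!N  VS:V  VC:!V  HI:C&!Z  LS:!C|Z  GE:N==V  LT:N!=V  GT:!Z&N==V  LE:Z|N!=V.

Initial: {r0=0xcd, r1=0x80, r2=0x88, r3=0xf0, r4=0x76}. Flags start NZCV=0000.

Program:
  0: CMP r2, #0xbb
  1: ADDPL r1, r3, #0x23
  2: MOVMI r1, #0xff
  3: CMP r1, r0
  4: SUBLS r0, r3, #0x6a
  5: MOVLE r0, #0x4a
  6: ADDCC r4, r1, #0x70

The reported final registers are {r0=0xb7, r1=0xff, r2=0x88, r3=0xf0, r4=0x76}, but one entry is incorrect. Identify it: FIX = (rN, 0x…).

FIX = (r0, 0xcd)

[0] flags=1000 → (cmp)
[1] flags=1000 PL?F → skip
[2] flags=1000 MI?T → r1=0xff
[3] flags=0010 → (cmp)
[4] flags=0010 LS?F → skip
[5] flags=0010 LE?F → skip
[6] flags=0010 CC?F → skip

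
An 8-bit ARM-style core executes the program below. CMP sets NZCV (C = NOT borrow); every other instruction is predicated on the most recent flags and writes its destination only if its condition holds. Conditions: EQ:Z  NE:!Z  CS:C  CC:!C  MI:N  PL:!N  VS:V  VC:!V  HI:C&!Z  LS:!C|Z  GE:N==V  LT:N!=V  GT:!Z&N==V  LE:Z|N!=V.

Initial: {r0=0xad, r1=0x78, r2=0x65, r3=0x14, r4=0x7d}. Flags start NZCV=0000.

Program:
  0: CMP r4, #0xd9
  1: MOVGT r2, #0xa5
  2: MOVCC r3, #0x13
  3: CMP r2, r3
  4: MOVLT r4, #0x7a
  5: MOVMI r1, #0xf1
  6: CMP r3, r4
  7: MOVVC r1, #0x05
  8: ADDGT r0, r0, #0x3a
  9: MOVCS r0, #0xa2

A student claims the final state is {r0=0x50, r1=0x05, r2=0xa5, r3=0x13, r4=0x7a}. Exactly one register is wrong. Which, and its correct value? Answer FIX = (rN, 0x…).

0: ✓ CMP  NZCV=1001
1: ✓ MOVGT  r2←0xa5
2: ✓ MOVCC  r3←0x13
3: ✓ CMP  NZCV=1010
4: ✓ MOVLT  r4←0x7a
5: ✓ MOVMI  r1←0xf1
6: ✓ CMP  NZCV=1000
7: ✓ MOVVC  r1←0x05
8: · ADDGT
9: · MOVCS

FIX = (r0, 0xad)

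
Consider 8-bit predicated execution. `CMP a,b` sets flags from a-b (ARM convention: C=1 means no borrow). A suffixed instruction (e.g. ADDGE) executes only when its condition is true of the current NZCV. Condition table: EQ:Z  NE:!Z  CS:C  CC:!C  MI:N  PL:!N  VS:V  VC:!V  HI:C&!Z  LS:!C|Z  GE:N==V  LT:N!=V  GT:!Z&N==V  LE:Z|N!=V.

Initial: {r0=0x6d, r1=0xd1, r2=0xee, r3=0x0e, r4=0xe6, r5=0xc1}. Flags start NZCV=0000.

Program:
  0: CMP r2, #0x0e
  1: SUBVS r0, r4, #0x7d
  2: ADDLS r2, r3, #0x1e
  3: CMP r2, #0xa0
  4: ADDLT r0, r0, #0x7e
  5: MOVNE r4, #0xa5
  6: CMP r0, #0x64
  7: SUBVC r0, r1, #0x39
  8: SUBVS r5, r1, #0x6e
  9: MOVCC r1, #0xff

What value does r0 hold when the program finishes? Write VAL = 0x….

0: ✓ CMP  NZCV=1010
1: · SUBVS
2: · ADDLS
3: ✓ CMP  NZCV=0010
4: · ADDLT
5: ✓ MOVNE  r4←0xa5
6: ✓ CMP  NZCV=0010
7: ✓ SUBVC  r0←0x98
8: · SUBVS
9: · MOVCC

VAL = 0x98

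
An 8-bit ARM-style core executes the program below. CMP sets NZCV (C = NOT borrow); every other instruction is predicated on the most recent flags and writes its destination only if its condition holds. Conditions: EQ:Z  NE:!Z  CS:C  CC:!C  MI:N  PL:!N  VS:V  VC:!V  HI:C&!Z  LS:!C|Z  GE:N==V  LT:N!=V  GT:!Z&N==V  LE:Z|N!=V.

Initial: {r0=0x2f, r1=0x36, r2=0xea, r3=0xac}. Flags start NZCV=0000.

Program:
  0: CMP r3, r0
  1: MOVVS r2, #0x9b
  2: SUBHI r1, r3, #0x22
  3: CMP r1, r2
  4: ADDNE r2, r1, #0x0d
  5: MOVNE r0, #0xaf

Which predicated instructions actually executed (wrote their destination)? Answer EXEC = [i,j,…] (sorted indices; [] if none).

[0] flags=0011 → (cmp)
[1] flags=0011 VS?T → r2=0x9b
[2] flags=0011 HI?T → r1=0x8a
[3] flags=1000 → (cmp)
[4] flags=1000 NE?T → r2=0x97
[5] flags=1000 NE?T → r0=0xaf

EXEC = [1,2,4,5]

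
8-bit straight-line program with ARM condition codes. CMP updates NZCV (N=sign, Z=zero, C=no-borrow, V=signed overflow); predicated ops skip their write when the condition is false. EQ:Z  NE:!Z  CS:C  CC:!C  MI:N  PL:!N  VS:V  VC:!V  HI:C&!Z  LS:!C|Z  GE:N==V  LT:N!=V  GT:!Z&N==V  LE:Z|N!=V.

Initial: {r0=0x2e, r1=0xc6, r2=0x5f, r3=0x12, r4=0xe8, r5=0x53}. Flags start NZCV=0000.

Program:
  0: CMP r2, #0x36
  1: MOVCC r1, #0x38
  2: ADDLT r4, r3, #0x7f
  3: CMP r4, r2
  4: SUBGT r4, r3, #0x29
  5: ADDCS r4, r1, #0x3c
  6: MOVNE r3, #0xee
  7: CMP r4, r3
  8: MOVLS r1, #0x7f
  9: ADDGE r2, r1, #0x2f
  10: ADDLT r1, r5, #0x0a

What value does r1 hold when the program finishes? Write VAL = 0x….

[0] flags=0010 → (cmp)
[1] flags=0010 CC?F → skip
[2] flags=0010 LT?F → skip
[3] flags=1010 → (cmp)
[4] flags=1010 GT?F → skip
[5] flags=1010 CS?T → r4=0x02
[6] flags=1010 NE?T → r3=0xee
[7] flags=0000 → (cmp)
[8] flags=0000 LS?T → r1=0x7f
[9] flags=0000 GE?T → r2=0xae
[10] flags=0000 LT?F → skip

VAL = 0x7f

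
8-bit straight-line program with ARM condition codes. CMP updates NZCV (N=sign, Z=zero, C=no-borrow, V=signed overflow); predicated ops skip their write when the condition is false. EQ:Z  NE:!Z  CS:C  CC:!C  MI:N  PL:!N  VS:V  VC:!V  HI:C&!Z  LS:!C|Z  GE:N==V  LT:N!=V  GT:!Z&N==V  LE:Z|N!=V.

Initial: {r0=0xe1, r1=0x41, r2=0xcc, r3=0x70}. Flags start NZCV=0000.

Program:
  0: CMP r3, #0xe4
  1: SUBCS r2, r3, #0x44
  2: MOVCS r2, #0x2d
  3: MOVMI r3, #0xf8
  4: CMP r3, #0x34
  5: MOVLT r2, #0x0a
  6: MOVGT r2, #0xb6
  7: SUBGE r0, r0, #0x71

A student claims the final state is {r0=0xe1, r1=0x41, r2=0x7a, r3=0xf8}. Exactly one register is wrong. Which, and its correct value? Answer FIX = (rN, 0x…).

0: ✓ CMP  NZCV=1001
1: · SUBCS
2: · MOVCS
3: ✓ MOVMI  r3←0xf8
4: ✓ CMP  NZCV=1010
5: ✓ MOVLT  r2←0x0a
6: · MOVGT
7: · SUBGE

FIX = (r2, 0x0a)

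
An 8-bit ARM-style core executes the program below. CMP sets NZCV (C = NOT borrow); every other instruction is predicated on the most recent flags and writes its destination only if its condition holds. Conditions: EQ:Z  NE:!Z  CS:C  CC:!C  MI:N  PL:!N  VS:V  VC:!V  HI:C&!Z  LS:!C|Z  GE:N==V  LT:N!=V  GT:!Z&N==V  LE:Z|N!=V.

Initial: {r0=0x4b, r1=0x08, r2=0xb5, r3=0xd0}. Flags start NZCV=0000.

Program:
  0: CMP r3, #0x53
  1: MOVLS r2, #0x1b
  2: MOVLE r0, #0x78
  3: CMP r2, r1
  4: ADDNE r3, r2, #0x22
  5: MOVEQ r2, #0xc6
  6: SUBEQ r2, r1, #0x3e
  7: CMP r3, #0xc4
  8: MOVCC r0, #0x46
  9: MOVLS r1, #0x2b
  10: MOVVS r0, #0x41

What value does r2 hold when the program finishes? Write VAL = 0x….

VAL = 0xb5

[0] flags=0011 → (cmp)
[1] flags=0011 LS?F → skip
[2] flags=0011 LE?T → r0=0x78
[3] flags=1010 → (cmp)
[4] flags=1010 NE?T → r3=0xd7
[5] flags=1010 EQ?F → skip
[6] flags=1010 EQ?F → skip
[7] flags=0010 → (cmp)
[8] flags=0010 CC?F → skip
[9] flags=0010 LS?F → skip
[10] flags=0010 VS?F → skip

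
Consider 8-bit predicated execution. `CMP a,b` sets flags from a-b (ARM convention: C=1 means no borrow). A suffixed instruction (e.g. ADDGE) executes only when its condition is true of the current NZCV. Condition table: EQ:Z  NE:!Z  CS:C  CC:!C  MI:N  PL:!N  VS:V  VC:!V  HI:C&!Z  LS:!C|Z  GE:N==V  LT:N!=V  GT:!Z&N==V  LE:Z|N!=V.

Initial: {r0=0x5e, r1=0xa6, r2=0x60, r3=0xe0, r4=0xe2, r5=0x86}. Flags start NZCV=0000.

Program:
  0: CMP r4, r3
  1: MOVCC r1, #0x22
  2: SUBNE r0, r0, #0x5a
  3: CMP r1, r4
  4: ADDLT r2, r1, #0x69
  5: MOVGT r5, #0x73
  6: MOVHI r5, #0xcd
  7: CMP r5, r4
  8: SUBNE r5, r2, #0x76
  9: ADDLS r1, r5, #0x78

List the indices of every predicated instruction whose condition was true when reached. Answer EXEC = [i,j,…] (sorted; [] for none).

0: ✓ CMP  NZCV=0010
1: · MOVCC
2: ✓ SUBNE  r0←0x04
3: ✓ CMP  NZCV=1000
4: ✓ ADDLT  r2←0x0f
5: · MOVGT
6: · MOVHI
7: ✓ CMP  NZCV=1000
8: ✓ SUBNE  r5←0x99
9: ✓ ADDLS  r1←0x11

EXEC = [2,4,8,9]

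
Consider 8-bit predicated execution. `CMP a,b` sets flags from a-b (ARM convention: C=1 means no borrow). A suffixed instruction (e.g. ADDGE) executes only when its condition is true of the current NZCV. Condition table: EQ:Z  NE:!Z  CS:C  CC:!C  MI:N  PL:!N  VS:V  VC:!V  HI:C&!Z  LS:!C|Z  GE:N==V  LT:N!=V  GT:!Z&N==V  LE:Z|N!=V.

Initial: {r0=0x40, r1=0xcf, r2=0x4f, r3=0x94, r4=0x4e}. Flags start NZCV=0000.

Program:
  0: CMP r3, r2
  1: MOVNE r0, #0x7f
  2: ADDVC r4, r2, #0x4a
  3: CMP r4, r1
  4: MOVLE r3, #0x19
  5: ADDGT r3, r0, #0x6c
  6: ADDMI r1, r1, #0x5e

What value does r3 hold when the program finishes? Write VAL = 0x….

VAL = 0xeb

0: ✓ CMP  NZCV=0011
1: ✓ MOVNE  r0←0x7f
2: · ADDVC
3: ✓ CMP  NZCV=0000
4: · MOVLE
5: ✓ ADDGT  r3←0xeb
6: · ADDMI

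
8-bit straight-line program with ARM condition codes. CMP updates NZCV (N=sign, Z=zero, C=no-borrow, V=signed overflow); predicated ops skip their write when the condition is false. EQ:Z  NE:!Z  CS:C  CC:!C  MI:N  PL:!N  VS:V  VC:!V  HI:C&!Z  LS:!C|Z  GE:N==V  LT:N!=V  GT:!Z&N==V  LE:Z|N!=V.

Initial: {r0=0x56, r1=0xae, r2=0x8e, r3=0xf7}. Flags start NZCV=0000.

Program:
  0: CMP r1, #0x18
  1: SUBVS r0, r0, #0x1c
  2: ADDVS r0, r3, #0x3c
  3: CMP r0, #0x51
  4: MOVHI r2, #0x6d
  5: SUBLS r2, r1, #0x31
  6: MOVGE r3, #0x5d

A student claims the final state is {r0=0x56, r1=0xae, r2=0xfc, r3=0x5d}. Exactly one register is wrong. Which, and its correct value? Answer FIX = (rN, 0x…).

0: ✓ CMP  NZCV=1010
1: · SUBVS
2: · ADDVS
3: ✓ CMP  NZCV=0010
4: ✓ MOVHI  r2←0x6d
5: · SUBLS
6: ✓ MOVGE  r3←0x5d

FIX = (r2, 0x6d)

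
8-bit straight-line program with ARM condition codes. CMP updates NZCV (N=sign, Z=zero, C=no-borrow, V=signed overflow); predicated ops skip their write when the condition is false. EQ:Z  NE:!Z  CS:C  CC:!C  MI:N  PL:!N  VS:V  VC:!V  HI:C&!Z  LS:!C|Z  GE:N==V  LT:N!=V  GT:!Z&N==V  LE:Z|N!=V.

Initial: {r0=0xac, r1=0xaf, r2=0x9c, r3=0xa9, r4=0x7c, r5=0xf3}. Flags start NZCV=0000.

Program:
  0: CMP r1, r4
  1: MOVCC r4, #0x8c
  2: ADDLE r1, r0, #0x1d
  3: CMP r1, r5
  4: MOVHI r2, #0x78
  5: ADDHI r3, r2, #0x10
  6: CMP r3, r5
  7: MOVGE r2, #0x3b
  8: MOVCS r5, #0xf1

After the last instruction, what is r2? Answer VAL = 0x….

VAL = 0x9c

0: ✓ CMP  NZCV=0011
1: · MOVCC
2: ✓ ADDLE  r1←0xc9
3: ✓ CMP  NZCV=1000
4: · MOVHI
5: · ADDHI
6: ✓ CMP  NZCV=1000
7: · MOVGE
8: · MOVCS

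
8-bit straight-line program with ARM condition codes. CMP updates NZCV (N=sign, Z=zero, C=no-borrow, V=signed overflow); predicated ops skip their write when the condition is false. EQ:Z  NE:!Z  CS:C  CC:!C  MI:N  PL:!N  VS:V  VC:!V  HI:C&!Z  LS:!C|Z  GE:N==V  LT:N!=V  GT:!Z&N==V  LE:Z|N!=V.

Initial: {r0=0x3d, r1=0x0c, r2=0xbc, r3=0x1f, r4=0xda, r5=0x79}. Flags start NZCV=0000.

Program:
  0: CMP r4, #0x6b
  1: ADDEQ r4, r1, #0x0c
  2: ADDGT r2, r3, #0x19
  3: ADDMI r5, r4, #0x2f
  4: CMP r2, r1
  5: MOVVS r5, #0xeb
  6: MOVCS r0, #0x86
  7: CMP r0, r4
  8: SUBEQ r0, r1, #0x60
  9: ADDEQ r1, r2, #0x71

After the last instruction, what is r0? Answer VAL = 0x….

[0] flags=0011 → (cmp)
[1] flags=0011 EQ?F → skip
[2] flags=0011 GT?F → skip
[3] flags=0011 MI?F → skip
[4] flags=1010 → (cmp)
[5] flags=1010 VS?F → skip
[6] flags=1010 CS?T → r0=0x86
[7] flags=1000 → (cmp)
[8] flags=1000 EQ?F → skip
[9] flags=1000 EQ?F → skip

VAL = 0x86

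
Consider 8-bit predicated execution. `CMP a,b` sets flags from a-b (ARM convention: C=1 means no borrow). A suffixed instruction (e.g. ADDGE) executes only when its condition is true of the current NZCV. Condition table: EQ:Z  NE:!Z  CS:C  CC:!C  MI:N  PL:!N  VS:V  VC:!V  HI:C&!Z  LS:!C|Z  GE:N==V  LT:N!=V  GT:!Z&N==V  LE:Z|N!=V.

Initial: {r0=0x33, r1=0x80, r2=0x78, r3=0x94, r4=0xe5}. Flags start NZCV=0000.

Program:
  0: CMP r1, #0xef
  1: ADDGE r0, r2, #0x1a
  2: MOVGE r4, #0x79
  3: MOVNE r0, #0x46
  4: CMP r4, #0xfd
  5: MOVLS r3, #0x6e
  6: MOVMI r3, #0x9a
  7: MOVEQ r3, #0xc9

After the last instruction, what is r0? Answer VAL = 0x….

VAL = 0x46

0: ✓ CMP  NZCV=1000
1: · ADDGE
2: · MOVGE
3: ✓ MOVNE  r0←0x46
4: ✓ CMP  NZCV=1000
5: ✓ MOVLS  r3←0x6e
6: ✓ MOVMI  r3←0x9a
7: · MOVEQ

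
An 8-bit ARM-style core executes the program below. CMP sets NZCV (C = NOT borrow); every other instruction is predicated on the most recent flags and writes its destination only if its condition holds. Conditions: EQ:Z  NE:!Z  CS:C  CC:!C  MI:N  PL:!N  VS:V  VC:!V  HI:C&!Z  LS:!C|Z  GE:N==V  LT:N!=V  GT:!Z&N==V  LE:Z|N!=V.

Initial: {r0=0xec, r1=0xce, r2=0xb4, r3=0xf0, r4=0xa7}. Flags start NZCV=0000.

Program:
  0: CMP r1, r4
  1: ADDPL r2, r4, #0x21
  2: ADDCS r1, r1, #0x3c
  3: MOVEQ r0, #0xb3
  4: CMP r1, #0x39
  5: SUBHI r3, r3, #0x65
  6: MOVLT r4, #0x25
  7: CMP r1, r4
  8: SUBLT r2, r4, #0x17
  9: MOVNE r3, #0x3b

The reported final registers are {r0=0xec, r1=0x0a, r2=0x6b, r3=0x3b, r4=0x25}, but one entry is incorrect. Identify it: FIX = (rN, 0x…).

FIX = (r2, 0x0e)

[0] flags=0010 → (cmp)
[1] flags=0010 PL?T → r2=0xc8
[2] flags=0010 CS?T → r1=0x0a
[3] flags=0010 EQ?F → skip
[4] flags=1000 → (cmp)
[5] flags=1000 HI?F → skip
[6] flags=1000 LT?T → r4=0x25
[7] flags=1000 → (cmp)
[8] flags=1000 LT?T → r2=0x0e
[9] flags=1000 NE?T → r3=0x3b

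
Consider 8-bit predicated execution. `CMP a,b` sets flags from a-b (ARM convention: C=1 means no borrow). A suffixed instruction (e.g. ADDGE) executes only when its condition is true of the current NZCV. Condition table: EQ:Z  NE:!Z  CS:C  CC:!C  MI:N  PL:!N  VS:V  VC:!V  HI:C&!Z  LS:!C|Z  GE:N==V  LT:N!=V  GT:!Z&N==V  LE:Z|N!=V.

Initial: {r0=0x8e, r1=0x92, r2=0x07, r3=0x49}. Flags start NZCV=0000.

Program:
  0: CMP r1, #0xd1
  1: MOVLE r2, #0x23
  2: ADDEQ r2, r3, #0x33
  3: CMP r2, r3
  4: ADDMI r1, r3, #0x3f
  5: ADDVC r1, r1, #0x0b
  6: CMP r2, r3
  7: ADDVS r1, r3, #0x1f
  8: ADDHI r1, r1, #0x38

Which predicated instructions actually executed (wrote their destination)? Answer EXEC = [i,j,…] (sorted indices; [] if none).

[0] flags=1000 → (cmp)
[1] flags=1000 LE?T → r2=0x23
[2] flags=1000 EQ?F → skip
[3] flags=1000 → (cmp)
[4] flags=1000 MI?T → r1=0x88
[5] flags=1000 VC?T → r1=0x93
[6] flags=1000 → (cmp)
[7] flags=1000 VS?F → skip
[8] flags=1000 HI?F → skip

EXEC = [1,4,5]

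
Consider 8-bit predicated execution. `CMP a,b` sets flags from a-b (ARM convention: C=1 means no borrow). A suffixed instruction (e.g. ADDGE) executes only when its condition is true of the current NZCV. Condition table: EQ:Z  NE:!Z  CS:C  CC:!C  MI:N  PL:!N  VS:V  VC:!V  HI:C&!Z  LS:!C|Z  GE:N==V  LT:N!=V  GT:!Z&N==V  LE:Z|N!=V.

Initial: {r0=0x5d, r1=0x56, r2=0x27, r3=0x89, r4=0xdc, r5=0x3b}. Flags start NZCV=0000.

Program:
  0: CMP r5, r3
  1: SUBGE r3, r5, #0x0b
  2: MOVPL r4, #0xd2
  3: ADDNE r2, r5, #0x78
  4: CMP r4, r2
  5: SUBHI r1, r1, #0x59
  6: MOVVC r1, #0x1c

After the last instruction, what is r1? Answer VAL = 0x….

0: ✓ CMP  NZCV=1001
1: ✓ SUBGE  r3←0x30
2: · MOVPL
3: ✓ ADDNE  r2←0xb3
4: ✓ CMP  NZCV=0010
5: ✓ SUBHI  r1←0xfd
6: ✓ MOVVC  r1←0x1c

VAL = 0x1c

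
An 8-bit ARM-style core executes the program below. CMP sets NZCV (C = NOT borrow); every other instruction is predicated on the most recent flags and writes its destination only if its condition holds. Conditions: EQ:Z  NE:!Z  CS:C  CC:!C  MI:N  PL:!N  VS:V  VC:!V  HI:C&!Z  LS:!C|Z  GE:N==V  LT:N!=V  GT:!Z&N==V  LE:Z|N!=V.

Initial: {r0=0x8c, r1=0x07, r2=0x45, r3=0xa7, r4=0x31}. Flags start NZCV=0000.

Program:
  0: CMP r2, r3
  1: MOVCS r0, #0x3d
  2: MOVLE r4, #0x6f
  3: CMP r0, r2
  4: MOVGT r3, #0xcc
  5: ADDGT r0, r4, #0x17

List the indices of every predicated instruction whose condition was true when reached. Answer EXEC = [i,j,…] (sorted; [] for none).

EXEC = []

0: ✓ CMP  NZCV=1001
1: · MOVCS
2: · MOVLE
3: ✓ CMP  NZCV=0011
4: · MOVGT
5: · ADDGT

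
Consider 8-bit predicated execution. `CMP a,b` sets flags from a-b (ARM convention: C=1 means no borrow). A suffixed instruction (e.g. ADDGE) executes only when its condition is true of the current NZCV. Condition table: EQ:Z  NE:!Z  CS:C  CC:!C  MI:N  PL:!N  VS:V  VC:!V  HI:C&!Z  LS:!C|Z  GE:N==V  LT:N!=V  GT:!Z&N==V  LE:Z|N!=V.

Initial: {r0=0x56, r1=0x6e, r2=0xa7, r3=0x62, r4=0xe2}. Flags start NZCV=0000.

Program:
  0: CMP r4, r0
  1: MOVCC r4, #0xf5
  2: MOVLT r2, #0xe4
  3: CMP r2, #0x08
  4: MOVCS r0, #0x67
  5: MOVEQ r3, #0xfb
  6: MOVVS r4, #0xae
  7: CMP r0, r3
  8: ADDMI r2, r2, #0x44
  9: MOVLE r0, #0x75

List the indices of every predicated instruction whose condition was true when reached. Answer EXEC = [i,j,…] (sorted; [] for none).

[0] flags=1010 → (cmp)
[1] flags=1010 CC?F → skip
[2] flags=1010 LT?T → r2=0xe4
[3] flags=1010 → (cmp)
[4] flags=1010 CS?T → r0=0x67
[5] flags=1010 EQ?F → skip
[6] flags=1010 VS?F → skip
[7] flags=0010 → (cmp)
[8] flags=0010 MI?F → skip
[9] flags=0010 LE?F → skip

EXEC = [2,4]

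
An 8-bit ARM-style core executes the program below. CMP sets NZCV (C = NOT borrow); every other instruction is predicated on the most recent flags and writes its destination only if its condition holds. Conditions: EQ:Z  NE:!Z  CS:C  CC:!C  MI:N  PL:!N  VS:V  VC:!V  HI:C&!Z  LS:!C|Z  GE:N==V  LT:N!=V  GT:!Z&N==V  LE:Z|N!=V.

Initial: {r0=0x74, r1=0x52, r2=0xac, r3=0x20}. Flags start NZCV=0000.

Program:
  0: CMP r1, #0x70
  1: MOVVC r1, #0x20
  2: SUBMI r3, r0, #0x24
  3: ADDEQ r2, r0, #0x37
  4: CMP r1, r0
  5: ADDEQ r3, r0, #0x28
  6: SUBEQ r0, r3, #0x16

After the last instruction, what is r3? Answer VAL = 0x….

[0] flags=1000 → (cmp)
[1] flags=1000 VC?T → r1=0x20
[2] flags=1000 MI?T → r3=0x50
[3] flags=1000 EQ?F → skip
[4] flags=1000 → (cmp)
[5] flags=1000 EQ?F → skip
[6] flags=1000 EQ?F → skip

VAL = 0x50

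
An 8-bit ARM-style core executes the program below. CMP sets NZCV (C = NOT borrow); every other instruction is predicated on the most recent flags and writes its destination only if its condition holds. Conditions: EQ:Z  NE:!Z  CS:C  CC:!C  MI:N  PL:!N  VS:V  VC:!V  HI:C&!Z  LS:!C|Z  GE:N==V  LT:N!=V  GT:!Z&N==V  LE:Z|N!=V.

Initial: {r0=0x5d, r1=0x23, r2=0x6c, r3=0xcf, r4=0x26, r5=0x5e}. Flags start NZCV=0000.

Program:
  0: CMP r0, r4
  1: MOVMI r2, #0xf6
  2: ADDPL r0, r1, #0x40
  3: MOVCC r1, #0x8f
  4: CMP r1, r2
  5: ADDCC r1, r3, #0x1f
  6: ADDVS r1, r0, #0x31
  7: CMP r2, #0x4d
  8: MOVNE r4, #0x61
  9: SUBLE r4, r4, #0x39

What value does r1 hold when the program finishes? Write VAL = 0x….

[0] flags=0010 → (cmp)
[1] flags=0010 MI?F → skip
[2] flags=0010 PL?T → r0=0x63
[3] flags=0010 CC?F → skip
[4] flags=1000 → (cmp)
[5] flags=1000 CC?T → r1=0xee
[6] flags=1000 VS?F → skip
[7] flags=0010 → (cmp)
[8] flags=0010 NE?T → r4=0x61
[9] flags=0010 LE?F → skip

VAL = 0xee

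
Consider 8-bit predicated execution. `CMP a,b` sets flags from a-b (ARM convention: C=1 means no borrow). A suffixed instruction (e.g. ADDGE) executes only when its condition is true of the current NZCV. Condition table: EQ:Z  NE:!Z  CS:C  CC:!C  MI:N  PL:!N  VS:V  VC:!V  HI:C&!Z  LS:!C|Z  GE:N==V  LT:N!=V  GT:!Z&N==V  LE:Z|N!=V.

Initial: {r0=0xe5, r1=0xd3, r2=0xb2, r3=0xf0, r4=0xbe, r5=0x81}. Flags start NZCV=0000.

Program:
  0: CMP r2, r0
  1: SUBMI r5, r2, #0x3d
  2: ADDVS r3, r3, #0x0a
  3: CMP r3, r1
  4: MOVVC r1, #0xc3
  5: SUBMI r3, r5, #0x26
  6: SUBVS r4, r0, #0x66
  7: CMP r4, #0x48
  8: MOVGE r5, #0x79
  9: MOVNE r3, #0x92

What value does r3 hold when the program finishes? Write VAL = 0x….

VAL = 0x92

0: ✓ CMP  NZCV=1000
1: ✓ SUBMI  r5←0x75
2: · ADDVS
3: ✓ CMP  NZCV=0010
4: ✓ MOVVC  r1←0xc3
5: · SUBMI
6: · SUBVS
7: ✓ CMP  NZCV=0011
8: · MOVGE
9: ✓ MOVNE  r3←0x92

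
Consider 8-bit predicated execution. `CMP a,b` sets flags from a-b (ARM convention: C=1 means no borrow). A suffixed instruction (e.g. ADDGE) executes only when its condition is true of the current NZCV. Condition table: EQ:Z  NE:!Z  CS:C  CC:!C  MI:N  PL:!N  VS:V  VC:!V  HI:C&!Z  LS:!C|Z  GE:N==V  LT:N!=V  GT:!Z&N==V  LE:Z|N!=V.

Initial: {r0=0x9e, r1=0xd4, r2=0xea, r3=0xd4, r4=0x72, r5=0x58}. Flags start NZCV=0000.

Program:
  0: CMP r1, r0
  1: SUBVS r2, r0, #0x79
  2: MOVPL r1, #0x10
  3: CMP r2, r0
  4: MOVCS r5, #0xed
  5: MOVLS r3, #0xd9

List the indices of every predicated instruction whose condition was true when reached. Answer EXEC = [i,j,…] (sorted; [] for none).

[0] flags=0010 → (cmp)
[1] flags=0010 VS?F → skip
[2] flags=0010 PL?T → r1=0x10
[3] flags=0010 → (cmp)
[4] flags=0010 CS?T → r5=0xed
[5] flags=0010 LS?F → skip

EXEC = [2,4]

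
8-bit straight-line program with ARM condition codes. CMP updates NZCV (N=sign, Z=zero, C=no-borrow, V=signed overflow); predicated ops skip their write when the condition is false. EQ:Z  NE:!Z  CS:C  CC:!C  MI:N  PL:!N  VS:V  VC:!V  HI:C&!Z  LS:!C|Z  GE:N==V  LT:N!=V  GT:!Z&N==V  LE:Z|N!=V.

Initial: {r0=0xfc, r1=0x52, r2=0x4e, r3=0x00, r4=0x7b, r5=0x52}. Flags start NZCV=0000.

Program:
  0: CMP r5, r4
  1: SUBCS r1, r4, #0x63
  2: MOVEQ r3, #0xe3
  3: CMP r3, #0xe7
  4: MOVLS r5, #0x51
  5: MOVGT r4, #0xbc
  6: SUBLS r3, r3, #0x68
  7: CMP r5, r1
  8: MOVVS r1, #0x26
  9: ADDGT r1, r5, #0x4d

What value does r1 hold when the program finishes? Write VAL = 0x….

VAL = 0x52

[0] flags=1000 → (cmp)
[1] flags=1000 CS?F → skip
[2] flags=1000 EQ?F → skip
[3] flags=0000 → (cmp)
[4] flags=0000 LS?T → r5=0x51
[5] flags=0000 GT?T → r4=0xbc
[6] flags=0000 LS?T → r3=0x98
[7] flags=1000 → (cmp)
[8] flags=1000 VS?F → skip
[9] flags=1000 GT?F → skip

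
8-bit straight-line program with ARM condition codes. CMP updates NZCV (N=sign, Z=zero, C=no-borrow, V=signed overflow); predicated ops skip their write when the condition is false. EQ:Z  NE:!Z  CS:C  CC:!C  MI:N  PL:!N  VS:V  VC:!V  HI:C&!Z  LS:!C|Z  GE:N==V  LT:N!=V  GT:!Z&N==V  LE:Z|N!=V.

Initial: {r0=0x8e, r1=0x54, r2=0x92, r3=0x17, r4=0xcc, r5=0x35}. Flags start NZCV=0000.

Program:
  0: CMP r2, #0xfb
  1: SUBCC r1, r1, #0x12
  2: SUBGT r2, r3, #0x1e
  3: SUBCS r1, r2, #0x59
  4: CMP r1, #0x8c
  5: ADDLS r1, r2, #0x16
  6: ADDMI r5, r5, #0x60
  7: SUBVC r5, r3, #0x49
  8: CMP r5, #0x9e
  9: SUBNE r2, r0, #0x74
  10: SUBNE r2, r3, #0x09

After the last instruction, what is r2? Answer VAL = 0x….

0: ✓ CMP  NZCV=1000
1: ✓ SUBCC  r1←0x42
2: · SUBGT
3: · SUBCS
4: ✓ CMP  NZCV=1001
5: ✓ ADDLS  r1←0xa8
6: ✓ ADDMI  r5←0x95
7: · SUBVC
8: ✓ CMP  NZCV=1000
9: ✓ SUBNE  r2←0x1a
10: ✓ SUBNE  r2←0x0e

VAL = 0x0e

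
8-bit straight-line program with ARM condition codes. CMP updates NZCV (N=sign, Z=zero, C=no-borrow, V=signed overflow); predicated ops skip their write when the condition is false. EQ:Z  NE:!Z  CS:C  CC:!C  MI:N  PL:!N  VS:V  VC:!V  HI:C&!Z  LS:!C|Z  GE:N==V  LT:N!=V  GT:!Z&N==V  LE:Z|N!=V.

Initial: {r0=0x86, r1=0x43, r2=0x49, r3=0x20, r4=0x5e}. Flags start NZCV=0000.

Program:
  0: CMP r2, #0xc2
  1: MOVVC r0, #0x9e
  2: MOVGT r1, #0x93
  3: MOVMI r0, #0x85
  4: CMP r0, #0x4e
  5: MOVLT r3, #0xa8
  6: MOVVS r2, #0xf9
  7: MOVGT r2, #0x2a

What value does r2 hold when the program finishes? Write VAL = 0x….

0: ✓ CMP  NZCV=1001
1: · MOVVC
2: ✓ MOVGT  r1←0x93
3: ✓ MOVMI  r0←0x85
4: ✓ CMP  NZCV=0011
5: ✓ MOVLT  r3←0xa8
6: ✓ MOVVS  r2←0xf9
7: · MOVGT

VAL = 0xf9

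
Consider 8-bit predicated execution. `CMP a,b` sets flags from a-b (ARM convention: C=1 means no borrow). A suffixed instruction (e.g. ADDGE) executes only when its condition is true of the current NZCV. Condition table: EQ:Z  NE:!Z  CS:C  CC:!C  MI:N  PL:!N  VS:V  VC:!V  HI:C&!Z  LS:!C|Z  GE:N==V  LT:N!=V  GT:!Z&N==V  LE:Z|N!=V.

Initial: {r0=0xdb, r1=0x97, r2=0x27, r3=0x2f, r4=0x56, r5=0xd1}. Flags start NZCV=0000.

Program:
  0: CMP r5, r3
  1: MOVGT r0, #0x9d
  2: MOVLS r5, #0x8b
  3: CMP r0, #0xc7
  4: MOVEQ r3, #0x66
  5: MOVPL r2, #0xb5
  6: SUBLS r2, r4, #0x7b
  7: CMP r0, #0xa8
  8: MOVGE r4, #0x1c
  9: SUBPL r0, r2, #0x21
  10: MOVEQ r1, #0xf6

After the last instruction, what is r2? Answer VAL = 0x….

[0] flags=1010 → (cmp)
[1] flags=1010 GT?F → skip
[2] flags=1010 LS?F → skip
[3] flags=0010 → (cmp)
[4] flags=0010 EQ?F → skip
[5] flags=0010 PL?T → r2=0xb5
[6] flags=0010 LS?F → skip
[7] flags=0010 → (cmp)
[8] flags=0010 GE?T → r4=0x1c
[9] flags=0010 PL?T → r0=0x94
[10] flags=0010 EQ?F → skip

VAL = 0xb5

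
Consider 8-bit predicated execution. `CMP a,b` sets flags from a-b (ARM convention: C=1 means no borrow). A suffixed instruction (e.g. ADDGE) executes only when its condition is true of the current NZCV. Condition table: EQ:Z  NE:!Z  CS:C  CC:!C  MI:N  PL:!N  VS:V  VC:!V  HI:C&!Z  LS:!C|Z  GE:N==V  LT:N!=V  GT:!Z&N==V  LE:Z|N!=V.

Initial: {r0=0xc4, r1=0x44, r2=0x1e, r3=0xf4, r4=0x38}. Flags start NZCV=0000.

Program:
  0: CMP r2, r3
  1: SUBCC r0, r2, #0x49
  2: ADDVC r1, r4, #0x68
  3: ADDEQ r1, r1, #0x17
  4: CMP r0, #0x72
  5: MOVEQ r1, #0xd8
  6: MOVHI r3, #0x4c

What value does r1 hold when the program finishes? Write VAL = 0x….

VAL = 0xa0

0: ✓ CMP  NZCV=0000
1: ✓ SUBCC  r0←0xd5
2: ✓ ADDVC  r1←0xa0
3: · ADDEQ
4: ✓ CMP  NZCV=0011
5: · MOVEQ
6: ✓ MOVHI  r3←0x4c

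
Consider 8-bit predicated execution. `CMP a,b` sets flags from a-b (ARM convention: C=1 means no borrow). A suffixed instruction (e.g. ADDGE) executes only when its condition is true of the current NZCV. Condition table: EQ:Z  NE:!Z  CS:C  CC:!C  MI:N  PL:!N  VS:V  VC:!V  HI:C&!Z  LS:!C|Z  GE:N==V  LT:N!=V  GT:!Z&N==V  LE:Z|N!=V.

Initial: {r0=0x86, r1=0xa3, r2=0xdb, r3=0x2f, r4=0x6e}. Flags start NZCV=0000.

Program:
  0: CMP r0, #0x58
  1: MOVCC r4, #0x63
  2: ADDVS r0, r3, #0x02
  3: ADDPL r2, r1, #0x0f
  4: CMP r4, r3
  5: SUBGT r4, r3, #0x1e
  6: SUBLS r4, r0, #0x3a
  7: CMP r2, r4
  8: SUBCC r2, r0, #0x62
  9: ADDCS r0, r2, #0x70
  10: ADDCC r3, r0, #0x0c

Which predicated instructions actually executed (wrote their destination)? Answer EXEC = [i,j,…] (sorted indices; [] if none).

[0] flags=0011 → (cmp)
[1] flags=0011 CC?F → skip
[2] flags=0011 VS?T → r0=0x31
[3] flags=0011 PL?T → r2=0xb2
[4] flags=0010 → (cmp)
[5] flags=0010 GT?T → r4=0x11
[6] flags=0010 LS?F → skip
[7] flags=1010 → (cmp)
[8] flags=1010 CC?F → skip
[9] flags=1010 CS?T → r0=0x22
[10] flags=1010 CC?F → skip

EXEC = [2,3,5,9]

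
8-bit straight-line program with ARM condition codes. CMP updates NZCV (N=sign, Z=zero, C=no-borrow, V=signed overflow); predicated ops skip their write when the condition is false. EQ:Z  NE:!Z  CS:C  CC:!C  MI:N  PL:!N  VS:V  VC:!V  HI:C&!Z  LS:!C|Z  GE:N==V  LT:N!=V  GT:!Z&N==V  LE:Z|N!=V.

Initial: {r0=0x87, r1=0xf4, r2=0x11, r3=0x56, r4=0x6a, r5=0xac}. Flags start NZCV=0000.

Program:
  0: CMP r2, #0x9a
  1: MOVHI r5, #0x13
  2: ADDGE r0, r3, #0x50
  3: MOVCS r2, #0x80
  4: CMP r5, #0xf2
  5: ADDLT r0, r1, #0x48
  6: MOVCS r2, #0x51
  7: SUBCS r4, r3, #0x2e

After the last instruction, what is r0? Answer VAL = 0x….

[0] flags=0000 → (cmp)
[1] flags=0000 HI?F → skip
[2] flags=0000 GE?T → r0=0xa6
[3] flags=0000 CS?F → skip
[4] flags=1000 → (cmp)
[5] flags=1000 LT?T → r0=0x3c
[6] flags=1000 CS?F → skip
[7] flags=1000 CS?F → skip

VAL = 0x3c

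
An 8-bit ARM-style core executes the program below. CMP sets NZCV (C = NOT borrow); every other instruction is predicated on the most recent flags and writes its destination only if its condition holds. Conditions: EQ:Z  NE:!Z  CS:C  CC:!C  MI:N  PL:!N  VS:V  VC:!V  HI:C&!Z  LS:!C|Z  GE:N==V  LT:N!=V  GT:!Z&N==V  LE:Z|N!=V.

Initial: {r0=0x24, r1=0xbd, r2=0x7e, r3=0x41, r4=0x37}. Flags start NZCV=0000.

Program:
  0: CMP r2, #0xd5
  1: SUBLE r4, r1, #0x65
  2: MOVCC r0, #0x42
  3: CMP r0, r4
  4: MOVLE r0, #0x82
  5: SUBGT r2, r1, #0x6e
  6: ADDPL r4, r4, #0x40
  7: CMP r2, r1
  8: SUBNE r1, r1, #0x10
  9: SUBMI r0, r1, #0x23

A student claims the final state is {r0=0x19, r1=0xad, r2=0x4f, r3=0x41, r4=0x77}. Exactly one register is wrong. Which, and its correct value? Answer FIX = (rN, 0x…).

0: ✓ CMP  NZCV=1001
1: · SUBLE
2: ✓ MOVCC  r0←0x42
3: ✓ CMP  NZCV=0010
4: · MOVLE
5: ✓ SUBGT  r2←0x4f
6: ✓ ADDPL  r4←0x77
7: ✓ CMP  NZCV=1001
8: ✓ SUBNE  r1←0xad
9: ✓ SUBMI  r0←0x8a

FIX = (r0, 0x8a)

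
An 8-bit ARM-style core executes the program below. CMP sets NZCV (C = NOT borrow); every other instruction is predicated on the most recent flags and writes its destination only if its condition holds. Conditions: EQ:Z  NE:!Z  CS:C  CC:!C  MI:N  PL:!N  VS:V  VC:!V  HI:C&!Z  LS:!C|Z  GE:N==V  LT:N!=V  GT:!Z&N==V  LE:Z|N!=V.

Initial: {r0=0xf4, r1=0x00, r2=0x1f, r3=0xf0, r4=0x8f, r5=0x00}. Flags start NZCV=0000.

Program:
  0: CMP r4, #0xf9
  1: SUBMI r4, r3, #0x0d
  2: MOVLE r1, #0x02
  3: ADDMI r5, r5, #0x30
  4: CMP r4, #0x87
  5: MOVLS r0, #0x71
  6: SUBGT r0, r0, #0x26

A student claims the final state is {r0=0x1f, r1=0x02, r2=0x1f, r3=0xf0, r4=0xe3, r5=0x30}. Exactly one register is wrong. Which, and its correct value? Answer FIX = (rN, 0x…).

0: ✓ CMP  NZCV=1000
1: ✓ SUBMI  r4←0xe3
2: ✓ MOVLE  r1←0x02
3: ✓ ADDMI  r5←0x30
4: ✓ CMP  NZCV=0010
5: · MOVLS
6: ✓ SUBGT  r0←0xce

FIX = (r0, 0xce)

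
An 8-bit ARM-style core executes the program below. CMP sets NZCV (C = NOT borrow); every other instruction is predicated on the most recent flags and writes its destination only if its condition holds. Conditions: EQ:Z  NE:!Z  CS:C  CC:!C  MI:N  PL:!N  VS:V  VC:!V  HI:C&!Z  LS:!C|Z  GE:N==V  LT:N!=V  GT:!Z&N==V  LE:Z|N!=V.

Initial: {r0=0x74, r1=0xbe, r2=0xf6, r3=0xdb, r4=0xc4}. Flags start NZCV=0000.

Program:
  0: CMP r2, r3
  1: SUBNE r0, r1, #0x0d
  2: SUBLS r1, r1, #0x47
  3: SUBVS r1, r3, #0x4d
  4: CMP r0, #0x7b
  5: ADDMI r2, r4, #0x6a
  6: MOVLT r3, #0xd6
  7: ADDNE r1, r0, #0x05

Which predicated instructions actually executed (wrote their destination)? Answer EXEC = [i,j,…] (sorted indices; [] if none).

EXEC = [1,6,7]

[0] flags=0010 → (cmp)
[1] flags=0010 NE?T → r0=0xb1
[2] flags=0010 LS?F → skip
[3] flags=0010 VS?F → skip
[4] flags=0011 → (cmp)
[5] flags=0011 MI?F → skip
[6] flags=0011 LT?T → r3=0xd6
[7] flags=0011 NE?T → r1=0xb6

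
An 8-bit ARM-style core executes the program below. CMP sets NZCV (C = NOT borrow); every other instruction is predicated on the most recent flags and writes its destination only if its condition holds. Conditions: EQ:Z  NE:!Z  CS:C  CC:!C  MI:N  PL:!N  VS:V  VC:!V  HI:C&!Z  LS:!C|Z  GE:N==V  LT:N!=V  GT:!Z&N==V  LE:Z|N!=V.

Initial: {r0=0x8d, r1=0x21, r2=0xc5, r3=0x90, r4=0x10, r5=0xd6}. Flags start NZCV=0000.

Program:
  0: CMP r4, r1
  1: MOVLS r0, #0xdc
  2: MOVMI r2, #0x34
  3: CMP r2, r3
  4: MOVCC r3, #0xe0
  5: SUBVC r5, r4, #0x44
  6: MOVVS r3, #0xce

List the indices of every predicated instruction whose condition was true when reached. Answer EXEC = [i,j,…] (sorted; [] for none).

0: ✓ CMP  NZCV=1000
1: ✓ MOVLS  r0←0xdc
2: ✓ MOVMI  r2←0x34
3: ✓ CMP  NZCV=1001
4: ✓ MOVCC  r3←0xe0
5: · SUBVC
6: ✓ MOVVS  r3←0xce

EXEC = [1,2,4,6]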